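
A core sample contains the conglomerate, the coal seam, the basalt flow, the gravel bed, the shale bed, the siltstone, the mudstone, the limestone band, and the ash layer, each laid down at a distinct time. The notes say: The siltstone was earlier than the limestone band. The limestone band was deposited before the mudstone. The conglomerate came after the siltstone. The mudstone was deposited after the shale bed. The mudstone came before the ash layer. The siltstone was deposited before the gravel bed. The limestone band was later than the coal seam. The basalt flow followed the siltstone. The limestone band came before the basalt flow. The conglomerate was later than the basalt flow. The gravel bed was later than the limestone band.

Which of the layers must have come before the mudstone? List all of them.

the coal seam, the limestone band, the shale bed, the siltstone

Directly stated before the mudstone: the limestone band and the shale bed.
The coal seam reaches the mudstone via the coal seam → the limestone band → the mudstone.
The siltstone reaches the mudstone via the siltstone → the limestone band → the mudstone.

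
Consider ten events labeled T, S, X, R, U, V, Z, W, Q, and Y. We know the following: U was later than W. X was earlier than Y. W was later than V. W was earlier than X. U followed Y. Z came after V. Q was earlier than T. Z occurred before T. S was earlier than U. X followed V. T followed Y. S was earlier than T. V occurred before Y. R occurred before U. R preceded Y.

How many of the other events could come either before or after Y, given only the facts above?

Forced before Y: R, V, W, and X; forced after Y: T and U.
That leaves Q, S, and Z with no forced order relative to Y — 3.

3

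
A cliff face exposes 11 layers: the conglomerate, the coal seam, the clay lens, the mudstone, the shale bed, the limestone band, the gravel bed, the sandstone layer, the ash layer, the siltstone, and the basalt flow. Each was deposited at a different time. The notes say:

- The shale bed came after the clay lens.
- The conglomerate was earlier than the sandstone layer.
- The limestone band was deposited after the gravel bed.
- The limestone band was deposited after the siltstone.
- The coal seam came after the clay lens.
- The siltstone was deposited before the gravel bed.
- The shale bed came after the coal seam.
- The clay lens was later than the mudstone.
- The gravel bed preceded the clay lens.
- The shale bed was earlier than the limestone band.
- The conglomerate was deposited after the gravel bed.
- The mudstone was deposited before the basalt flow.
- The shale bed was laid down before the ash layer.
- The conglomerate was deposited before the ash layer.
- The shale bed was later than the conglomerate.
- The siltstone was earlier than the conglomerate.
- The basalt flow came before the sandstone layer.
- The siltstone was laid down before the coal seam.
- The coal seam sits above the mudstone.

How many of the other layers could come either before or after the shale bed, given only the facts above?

Forced before the shale bed: the clay lens, the coal seam, the conglomerate, the gravel bed, the mudstone, and the siltstone; forced after the shale bed: the ash layer and the limestone band.
That leaves the basalt flow and the sandstone layer with no forced order relative to the shale bed — 2.

2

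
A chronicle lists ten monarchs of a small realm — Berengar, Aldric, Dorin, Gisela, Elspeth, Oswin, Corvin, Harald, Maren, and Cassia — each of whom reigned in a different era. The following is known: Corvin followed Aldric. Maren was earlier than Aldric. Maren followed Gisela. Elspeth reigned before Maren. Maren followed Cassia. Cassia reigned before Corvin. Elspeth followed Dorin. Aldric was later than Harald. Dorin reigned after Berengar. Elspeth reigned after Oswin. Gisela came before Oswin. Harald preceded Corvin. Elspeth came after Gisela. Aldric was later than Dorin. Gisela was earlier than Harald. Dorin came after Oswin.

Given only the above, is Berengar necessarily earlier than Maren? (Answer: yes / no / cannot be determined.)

Chain the constraints: Berengar → Dorin → Elspeth → Maren. Each link is directly stated, so Berengar comes before Maren.

yes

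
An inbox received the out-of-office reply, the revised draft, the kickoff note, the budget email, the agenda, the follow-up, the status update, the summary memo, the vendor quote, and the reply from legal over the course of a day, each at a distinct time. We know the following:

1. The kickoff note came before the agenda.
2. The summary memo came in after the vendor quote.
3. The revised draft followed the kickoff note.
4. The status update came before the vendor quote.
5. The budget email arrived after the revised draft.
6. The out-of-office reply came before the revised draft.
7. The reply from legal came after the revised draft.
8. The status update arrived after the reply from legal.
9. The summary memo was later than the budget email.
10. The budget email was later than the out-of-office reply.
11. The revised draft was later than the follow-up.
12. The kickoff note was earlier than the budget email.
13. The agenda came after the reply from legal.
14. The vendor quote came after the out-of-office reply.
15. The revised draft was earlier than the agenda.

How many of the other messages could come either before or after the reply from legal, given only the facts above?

Forced before the reply from legal: the follow-up, the kickoff note, the out-of-office reply, and the revised draft; forced after the reply from legal: the agenda, the status update, the summary memo, and the vendor quote.
That leaves the budget email with no forced order relative to the reply from legal — 1.

1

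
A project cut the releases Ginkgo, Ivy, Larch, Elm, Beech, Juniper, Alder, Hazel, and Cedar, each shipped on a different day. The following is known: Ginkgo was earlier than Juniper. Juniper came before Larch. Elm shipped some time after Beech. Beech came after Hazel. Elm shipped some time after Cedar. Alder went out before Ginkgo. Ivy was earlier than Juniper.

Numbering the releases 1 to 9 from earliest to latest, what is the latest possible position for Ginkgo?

Ginkgo must come before Juniper and Larch — 2 releases forced after it.
Everything else can be placed before Ginkgo in some valid order, so Ginkgo can sit as late as position 9 − 2 = 7.

7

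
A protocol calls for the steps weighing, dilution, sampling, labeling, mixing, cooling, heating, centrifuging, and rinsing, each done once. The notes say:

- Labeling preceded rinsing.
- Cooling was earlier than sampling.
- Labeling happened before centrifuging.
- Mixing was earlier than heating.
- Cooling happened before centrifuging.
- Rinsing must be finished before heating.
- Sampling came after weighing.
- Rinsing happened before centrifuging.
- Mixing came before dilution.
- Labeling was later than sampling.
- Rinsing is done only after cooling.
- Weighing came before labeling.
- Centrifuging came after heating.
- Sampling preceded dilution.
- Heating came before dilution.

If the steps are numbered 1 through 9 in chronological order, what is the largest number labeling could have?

5

Labeling must come before centrifuging, dilution, heating, and rinsing — 4 steps forced after it.
Everything else can be placed before labeling in some valid order, so labeling can sit as late as position 9 − 4 = 5.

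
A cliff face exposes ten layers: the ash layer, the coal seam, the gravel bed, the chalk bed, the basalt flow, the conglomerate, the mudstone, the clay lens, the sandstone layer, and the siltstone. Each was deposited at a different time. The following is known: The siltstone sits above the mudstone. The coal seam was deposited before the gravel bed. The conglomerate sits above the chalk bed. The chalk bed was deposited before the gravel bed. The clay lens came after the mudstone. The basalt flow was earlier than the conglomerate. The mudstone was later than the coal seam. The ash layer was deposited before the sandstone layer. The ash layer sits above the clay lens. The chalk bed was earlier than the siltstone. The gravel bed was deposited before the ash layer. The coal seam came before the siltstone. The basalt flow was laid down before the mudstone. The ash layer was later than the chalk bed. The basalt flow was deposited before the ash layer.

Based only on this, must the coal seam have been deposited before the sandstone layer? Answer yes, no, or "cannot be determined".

yes

Chain the constraints: the coal seam → the gravel bed → the ash layer → the sandstone layer. Each link is directly stated, so the coal seam comes before the sandstone layer.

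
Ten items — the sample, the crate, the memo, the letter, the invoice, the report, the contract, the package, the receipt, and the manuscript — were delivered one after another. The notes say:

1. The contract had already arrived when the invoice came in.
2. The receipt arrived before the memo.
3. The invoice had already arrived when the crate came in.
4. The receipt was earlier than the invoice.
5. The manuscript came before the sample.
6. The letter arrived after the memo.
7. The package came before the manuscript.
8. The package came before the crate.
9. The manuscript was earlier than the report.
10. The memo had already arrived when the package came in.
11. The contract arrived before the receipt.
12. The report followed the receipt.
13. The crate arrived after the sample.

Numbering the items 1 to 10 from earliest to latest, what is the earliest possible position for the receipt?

The contract must come before the receipt — 1 forced predecessor.
Nothing else is forced ahead of the receipt, so its earliest slot is position 1 + 1 = 2.

2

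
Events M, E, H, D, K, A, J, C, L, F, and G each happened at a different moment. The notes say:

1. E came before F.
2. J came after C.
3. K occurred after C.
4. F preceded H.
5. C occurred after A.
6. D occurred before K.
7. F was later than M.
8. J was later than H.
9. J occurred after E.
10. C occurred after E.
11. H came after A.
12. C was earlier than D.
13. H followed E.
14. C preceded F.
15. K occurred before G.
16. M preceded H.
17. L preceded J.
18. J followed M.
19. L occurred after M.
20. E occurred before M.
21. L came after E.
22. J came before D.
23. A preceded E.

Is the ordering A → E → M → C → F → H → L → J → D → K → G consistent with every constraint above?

yes

Check each stated constraint against the proposed order — e.g. E is ahead of J; C is ahead of K. Every pair is in the required order; nothing is violated.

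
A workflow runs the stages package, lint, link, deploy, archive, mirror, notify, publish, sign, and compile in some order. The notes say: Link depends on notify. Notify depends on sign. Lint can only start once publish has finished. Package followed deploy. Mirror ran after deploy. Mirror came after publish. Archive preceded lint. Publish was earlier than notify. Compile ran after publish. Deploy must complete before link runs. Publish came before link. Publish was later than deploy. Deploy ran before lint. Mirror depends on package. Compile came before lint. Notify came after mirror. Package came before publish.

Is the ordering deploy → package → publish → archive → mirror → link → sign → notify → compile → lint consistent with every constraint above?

no

The constraints require notify before link, but in the proposed sequence link appears ahead of notify. That one violation is enough.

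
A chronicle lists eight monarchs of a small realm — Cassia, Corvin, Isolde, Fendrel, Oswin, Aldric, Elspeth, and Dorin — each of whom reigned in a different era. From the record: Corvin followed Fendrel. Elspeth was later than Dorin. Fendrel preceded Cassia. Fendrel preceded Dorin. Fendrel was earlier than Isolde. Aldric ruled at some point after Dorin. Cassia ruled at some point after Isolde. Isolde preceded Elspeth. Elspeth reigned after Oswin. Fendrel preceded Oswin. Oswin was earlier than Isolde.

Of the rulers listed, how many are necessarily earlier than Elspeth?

Directly stated before Elspeth: Dorin, Isolde, and Oswin.
Fendrel reaches Elspeth via Fendrel → Isolde → Elspeth.
No chain forces Cassia (or any of the others) ahead of Elspeth.
That's Dorin, Fendrel, Isolde, and Oswin — 4 in all.

4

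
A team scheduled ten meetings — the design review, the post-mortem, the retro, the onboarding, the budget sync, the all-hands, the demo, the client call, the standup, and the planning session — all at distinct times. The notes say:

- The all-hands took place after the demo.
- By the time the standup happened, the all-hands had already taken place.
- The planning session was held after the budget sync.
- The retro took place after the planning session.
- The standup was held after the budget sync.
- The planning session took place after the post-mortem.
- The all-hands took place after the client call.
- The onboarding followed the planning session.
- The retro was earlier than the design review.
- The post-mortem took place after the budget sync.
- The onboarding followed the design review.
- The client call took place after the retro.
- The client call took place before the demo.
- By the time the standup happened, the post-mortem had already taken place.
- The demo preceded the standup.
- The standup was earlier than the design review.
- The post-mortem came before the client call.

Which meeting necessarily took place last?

Every other meeting has a chain of constraints placing it before the onboarding, so the onboarding is last.

the onboarding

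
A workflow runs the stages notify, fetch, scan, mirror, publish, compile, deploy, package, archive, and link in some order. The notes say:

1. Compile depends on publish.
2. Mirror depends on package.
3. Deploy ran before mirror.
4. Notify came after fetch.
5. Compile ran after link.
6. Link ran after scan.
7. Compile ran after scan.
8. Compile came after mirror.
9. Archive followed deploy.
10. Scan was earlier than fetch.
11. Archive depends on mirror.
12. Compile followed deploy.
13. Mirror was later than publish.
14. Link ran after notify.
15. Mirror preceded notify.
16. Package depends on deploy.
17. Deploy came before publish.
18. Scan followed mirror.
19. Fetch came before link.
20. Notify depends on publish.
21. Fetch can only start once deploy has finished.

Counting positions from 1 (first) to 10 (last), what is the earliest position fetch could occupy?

Deploy, mirror, package, publish, and scan must all come before fetch — 5 forced predecessors.
Nothing else is forced ahead of fetch, so its earliest slot is position 5 + 1 = 6.

6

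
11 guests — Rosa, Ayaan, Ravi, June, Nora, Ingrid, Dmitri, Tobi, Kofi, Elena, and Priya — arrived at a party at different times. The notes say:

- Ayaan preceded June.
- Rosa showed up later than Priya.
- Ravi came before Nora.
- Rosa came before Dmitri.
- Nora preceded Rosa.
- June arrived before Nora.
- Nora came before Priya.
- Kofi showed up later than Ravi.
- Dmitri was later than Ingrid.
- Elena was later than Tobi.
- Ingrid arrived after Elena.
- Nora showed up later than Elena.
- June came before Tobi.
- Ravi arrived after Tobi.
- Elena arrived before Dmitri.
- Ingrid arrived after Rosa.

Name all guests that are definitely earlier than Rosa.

Ayaan, Elena, June, Nora, Priya, Ravi, Tobi

Directly stated before Rosa: Nora and Priya.
Ayaan reaches Rosa via Ayaan → June → Nora → Rosa.
Elena reaches Rosa via Elena → Nora → Rosa.
June reaches Rosa via June → Nora → Rosa.
Likewise Ravi and Tobi each reach Rosa by chaining the stated constraints.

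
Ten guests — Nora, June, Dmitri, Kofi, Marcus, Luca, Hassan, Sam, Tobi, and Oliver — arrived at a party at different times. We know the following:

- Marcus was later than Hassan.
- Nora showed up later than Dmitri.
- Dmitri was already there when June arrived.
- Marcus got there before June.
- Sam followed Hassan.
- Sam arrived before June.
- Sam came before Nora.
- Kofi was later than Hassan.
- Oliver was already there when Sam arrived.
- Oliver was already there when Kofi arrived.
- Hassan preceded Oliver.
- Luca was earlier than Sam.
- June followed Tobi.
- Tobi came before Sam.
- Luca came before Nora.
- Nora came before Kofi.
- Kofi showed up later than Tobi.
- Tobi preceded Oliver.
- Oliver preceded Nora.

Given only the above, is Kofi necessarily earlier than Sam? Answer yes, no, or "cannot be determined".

Tracing the constraints gives Sam → Nora → Kofi, so Sam must come before Kofi.
That means Kofi cannot be before Sam.

no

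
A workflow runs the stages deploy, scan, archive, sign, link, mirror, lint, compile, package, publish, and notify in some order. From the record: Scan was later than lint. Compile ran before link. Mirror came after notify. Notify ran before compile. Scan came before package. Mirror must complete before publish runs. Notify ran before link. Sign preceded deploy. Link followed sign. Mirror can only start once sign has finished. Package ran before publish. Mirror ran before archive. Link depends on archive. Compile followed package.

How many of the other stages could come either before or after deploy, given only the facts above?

9

Forced before deploy: sign.
That leaves archive, compile, link, lint, mirror, notify, package, publish, and scan with no forced order relative to deploy — 9.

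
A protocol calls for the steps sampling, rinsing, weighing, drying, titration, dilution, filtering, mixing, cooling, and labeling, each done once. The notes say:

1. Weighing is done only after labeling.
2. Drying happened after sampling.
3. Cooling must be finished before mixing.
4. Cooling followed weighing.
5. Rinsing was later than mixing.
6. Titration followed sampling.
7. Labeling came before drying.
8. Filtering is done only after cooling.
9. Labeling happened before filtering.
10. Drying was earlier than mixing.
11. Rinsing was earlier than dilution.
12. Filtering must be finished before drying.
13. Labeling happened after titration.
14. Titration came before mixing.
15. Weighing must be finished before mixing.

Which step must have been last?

Every other step has a chain of constraints placing it before dilution, so dilution is last.

dilution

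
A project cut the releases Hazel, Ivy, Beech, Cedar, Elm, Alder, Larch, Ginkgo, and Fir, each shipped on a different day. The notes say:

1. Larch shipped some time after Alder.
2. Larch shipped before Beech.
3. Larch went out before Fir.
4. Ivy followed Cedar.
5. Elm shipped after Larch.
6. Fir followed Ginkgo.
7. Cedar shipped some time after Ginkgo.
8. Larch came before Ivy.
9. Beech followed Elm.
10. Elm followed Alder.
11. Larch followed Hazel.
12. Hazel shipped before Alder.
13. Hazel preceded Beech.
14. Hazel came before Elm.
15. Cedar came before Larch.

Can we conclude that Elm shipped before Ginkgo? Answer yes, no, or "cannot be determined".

no

Tracing the constraints gives Ginkgo → Cedar → Larch → Elm, so Ginkgo must come before Elm.
That means Elm cannot be before Ginkgo.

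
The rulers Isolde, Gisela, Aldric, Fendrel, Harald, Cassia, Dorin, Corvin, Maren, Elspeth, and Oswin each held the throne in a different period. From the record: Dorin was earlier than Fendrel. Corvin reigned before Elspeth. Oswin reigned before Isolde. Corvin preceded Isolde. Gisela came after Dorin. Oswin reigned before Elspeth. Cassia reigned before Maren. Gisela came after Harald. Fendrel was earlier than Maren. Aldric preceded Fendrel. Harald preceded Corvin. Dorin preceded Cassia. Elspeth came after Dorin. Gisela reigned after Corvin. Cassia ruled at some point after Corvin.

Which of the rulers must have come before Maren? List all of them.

Directly stated before Maren: Cassia and Fendrel.
Aldric reaches Maren via Aldric → Fendrel → Maren.
Corvin reaches Maren via Corvin → Cassia → Maren.
Dorin reaches Maren via Dorin → Cassia → Maren.
Likewise Harald reaches Maren by chaining the stated constraints.

Aldric, Cassia, Corvin, Dorin, Fendrel, Harald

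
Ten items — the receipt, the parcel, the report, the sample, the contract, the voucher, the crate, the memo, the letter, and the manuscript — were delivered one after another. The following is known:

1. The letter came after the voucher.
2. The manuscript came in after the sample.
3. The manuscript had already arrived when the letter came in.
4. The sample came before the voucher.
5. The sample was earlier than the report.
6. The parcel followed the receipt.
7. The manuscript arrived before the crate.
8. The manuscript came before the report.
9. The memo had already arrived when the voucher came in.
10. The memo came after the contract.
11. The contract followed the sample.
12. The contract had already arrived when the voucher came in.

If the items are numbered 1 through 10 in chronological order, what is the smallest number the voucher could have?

4

The contract, the memo, and the sample must all come before the voucher — 3 forced predecessors.
Nothing else is forced ahead of the voucher, so its earliest slot is position 3 + 1 = 4.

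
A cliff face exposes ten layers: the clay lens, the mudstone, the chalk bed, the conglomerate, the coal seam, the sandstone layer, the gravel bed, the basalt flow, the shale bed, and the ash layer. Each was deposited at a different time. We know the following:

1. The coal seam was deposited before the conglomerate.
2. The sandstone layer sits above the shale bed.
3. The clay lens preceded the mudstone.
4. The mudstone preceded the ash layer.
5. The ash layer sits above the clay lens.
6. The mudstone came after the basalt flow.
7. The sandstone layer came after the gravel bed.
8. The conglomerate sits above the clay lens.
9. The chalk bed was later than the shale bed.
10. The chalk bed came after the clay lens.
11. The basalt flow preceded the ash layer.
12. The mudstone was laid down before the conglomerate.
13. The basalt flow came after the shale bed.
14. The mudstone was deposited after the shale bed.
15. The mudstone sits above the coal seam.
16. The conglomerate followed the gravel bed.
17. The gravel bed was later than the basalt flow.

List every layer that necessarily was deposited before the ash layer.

the basalt flow, the clay lens, the coal seam, the mudstone, the shale bed

Directly stated before the ash layer: the basalt flow, the clay lens, and the mudstone.
The coal seam reaches the ash layer via the coal seam → the mudstone → the ash layer.
The shale bed reaches the ash layer via the shale bed → the basalt flow → the ash layer.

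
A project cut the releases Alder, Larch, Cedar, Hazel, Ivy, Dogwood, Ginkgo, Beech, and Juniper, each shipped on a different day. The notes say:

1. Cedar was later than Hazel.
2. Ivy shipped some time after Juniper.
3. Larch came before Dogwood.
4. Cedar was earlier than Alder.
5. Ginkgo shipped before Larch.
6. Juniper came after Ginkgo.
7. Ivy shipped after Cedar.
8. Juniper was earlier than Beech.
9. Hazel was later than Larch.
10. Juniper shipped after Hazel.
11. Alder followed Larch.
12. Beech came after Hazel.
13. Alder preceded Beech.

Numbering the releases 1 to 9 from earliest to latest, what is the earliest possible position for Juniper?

Ginkgo, Hazel, and Larch must all come before Juniper — 3 forced predecessors.
Nothing else is forced ahead of Juniper, so its earliest slot is position 3 + 1 = 4.

4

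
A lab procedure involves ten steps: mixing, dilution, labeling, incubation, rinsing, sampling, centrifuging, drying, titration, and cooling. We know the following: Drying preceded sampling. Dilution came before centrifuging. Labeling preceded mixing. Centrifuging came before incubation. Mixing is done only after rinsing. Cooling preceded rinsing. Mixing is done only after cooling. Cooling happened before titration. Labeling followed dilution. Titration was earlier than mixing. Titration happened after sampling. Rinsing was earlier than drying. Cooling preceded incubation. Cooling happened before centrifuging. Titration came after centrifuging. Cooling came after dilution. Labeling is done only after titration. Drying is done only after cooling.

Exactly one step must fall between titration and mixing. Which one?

labeling

Tracing the constraints gives titration → labeling → mixing, so labeling sits after titration and before mixing.
No other step is forced both after titration and before mixing.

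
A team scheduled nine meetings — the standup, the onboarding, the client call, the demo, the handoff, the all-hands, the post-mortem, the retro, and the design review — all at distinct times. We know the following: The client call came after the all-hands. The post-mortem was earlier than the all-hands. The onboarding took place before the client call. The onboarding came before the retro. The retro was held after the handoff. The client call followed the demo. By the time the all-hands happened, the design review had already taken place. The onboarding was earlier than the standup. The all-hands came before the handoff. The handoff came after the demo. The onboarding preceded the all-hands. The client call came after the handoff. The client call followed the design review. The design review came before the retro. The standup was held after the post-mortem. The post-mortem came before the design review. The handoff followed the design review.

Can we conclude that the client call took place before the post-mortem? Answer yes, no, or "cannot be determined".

Tracing the constraints gives the post-mortem → the design review → the client call, so the post-mortem must come before the client call.
That means the client call cannot be before the post-mortem.

no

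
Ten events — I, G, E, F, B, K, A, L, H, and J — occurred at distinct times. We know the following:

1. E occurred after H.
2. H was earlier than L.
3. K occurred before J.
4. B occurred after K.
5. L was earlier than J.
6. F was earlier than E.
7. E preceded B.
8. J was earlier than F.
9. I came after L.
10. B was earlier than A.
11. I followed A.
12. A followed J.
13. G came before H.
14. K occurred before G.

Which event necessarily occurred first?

K has a chain of constraints placing it before every other event, so K must be first.

K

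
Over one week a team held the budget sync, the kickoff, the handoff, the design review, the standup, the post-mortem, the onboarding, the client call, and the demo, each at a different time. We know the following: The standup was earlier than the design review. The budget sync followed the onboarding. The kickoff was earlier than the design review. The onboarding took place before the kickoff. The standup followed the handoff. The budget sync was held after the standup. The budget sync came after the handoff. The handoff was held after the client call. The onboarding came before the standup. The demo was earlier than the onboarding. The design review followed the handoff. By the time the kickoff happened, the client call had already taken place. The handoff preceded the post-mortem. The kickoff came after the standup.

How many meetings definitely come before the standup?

4

Directly stated before the standup: the handoff and the onboarding.
The client call reaches the standup via the client call → the handoff → the standup.
The demo reaches the standup via the demo → the onboarding → the standup.
No chain forces the post-mortem (or any of the others) ahead of the standup.
That's the client call, the demo, the handoff, and the onboarding — 4 in all.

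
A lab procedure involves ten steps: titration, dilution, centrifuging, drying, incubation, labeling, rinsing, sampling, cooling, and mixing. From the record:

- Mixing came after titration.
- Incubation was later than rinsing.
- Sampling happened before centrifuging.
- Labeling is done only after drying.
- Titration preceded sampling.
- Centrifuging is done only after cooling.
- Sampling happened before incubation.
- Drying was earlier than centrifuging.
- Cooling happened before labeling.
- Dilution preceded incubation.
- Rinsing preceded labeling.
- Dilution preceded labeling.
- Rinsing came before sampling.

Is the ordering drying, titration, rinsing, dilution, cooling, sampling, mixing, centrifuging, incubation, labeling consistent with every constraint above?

Check each stated constraint against the proposed order — e.g. drying is ahead of centrifuging; drying is ahead of labeling. Every pair is in the required order; nothing is violated.

yes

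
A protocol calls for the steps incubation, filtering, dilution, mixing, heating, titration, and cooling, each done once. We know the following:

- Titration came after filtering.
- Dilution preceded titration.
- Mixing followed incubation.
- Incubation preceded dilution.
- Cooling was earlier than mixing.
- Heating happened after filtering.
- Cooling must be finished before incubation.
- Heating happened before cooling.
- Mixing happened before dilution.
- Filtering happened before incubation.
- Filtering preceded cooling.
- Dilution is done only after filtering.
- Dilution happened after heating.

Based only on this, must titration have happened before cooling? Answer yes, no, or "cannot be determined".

Tracing the constraints gives cooling → incubation → dilution → titration, so cooling must come before titration.
That means titration cannot be before cooling.

no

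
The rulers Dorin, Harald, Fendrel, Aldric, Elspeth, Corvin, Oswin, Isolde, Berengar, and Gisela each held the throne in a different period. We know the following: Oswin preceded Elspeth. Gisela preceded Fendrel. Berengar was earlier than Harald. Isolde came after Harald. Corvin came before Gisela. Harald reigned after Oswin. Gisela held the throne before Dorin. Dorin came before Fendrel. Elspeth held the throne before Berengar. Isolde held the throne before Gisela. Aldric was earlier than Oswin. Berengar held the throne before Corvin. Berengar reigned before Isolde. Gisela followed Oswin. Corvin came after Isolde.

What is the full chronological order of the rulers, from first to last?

The constraints fix every adjacent pair, so only one ordering works:
Aldric → Oswin → Elspeth → Berengar → Harald → Isolde → Corvin → Gisela → Dorin → Fendrel.

Aldric, Oswin, Elspeth, Berengar, Harald, Isolde, Corvin, Gisela, Dorin, Fendrel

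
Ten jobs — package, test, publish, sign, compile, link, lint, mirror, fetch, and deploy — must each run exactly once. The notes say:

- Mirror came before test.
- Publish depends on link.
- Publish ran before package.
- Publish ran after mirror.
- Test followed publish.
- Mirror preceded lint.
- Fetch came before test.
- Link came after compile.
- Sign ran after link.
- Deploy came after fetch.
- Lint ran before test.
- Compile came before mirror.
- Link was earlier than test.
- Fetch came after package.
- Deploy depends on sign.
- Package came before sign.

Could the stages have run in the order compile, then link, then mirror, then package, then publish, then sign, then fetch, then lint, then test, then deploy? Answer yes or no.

no

The constraints require publish before package, but in the proposed sequence package appears ahead of publish. That one violation is enough.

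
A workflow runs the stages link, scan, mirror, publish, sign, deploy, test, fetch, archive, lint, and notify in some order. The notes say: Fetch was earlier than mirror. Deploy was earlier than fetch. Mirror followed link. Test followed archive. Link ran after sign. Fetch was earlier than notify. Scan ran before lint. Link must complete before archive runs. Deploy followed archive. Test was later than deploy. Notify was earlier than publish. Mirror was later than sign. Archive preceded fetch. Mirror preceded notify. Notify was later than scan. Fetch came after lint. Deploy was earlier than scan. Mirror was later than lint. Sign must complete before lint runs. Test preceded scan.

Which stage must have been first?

sign

Sign has a chain of constraints placing it before every other stage, so sign must be first.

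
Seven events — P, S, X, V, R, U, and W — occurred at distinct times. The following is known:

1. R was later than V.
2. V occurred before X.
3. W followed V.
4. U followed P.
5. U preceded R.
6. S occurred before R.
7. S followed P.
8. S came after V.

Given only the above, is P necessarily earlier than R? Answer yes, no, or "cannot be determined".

yes

Chain the constraints: P → U → R. Each link is directly stated, so P comes before R.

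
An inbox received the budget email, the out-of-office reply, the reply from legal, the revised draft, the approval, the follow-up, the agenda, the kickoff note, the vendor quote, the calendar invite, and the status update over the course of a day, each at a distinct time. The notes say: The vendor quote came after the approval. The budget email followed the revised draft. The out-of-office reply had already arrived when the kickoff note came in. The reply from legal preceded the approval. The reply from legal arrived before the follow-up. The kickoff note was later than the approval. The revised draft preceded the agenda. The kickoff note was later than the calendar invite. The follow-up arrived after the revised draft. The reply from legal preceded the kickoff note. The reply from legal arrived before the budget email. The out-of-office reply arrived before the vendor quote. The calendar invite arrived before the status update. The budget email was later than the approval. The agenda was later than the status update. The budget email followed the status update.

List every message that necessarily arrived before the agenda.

Directly stated before the agenda: the revised draft and the status update.
The calendar invite reaches the agenda via the calendar invite → the status update → the agenda.

the calendar invite, the revised draft, the status update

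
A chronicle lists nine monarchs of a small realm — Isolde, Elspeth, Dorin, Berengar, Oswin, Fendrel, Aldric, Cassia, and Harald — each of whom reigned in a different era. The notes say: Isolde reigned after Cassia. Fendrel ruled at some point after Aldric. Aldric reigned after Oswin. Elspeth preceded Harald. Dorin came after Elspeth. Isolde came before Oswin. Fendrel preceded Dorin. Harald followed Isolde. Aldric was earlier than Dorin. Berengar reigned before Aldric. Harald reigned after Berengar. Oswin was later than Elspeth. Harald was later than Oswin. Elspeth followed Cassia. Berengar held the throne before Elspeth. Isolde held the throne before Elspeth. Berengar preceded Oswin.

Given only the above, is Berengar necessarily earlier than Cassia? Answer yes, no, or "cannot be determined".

No chain of stated constraints runs from Berengar to Cassia, and none runs from Cassia to Berengar either.
So the relative order of Berengar and Cassia is not fixed by the given facts.

cannot be determined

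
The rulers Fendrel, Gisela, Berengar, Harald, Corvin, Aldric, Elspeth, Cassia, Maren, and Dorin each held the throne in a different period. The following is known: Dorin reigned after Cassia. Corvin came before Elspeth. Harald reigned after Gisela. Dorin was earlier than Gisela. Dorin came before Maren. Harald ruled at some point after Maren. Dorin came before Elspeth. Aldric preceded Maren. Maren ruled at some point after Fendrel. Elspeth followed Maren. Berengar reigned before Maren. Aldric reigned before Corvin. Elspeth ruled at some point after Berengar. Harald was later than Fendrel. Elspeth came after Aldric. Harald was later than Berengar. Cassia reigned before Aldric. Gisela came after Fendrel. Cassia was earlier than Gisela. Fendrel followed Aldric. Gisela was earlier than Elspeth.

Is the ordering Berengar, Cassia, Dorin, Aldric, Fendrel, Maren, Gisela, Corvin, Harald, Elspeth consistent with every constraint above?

yes

Check each stated constraint against the proposed order — e.g. Berengar is ahead of Harald; Berengar is ahead of Elspeth. Every pair is in the required order; nothing is violated.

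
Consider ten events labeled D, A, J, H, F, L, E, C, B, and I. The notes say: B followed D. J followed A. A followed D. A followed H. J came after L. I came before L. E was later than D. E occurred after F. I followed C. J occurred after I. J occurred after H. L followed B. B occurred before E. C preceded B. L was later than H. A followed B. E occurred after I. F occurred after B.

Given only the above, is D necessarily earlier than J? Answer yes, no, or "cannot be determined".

yes

Chain the constraints: D → A → J. Each link is directly stated, so D comes before J.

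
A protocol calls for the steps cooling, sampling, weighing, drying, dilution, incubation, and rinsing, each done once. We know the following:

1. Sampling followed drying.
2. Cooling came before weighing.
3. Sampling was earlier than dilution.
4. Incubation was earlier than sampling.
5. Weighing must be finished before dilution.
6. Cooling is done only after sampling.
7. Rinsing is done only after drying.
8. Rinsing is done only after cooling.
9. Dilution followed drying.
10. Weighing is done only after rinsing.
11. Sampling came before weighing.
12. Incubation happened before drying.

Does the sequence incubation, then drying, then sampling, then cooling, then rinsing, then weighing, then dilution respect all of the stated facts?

Check each stated constraint against the proposed order — e.g. sampling is ahead of dilution; drying is ahead of dilution. Every pair is in the required order; nothing is violated.

yes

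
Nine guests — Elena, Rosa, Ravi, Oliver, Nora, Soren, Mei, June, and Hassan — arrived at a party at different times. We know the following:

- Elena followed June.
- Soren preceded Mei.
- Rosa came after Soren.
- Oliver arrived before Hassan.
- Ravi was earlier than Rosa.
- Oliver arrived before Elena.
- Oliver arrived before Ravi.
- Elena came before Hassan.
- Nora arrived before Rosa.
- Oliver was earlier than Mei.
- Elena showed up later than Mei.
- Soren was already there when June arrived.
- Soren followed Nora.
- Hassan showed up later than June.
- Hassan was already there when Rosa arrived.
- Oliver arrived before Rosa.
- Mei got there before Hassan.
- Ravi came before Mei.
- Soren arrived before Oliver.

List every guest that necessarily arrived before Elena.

June, Mei, Nora, Oliver, Ravi, Soren

Directly stated before Elena: June, Mei, and Oliver.
Nora reaches Elena via Nora → Soren → Mei → Elena.
Ravi reaches Elena via Ravi → Mei → Elena.
Soren reaches Elena via Soren → Mei → Elena.
No chain forces Rosa (or any of the others) ahead of Elena.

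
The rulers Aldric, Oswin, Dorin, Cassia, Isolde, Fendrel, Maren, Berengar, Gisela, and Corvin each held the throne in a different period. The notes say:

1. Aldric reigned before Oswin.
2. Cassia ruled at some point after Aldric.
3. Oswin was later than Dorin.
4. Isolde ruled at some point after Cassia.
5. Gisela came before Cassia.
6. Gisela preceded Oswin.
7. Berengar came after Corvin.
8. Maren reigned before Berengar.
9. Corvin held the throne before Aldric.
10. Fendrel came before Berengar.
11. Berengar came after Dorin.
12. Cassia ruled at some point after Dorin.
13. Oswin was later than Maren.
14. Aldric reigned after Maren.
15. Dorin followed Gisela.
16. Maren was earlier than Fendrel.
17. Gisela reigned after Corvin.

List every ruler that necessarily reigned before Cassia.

Aldric, Corvin, Dorin, Gisela, Maren

Directly stated before Cassia: Aldric, Dorin, and Gisela.
Corvin reaches Cassia via Corvin → Gisela → Cassia.
Maren reaches Cassia via Maren → Aldric → Cassia.
No chain forces Isolde (or any of the others) ahead of Cassia.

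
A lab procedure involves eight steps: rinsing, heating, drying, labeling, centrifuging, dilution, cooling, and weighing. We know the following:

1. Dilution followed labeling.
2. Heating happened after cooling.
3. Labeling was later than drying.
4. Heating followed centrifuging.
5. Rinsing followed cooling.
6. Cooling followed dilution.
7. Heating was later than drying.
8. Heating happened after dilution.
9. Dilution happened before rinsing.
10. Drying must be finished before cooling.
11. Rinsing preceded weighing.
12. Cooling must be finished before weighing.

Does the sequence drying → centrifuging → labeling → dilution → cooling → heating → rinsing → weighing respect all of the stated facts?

yes

Check each stated constraint against the proposed order — e.g. drying is ahead of cooling; drying is ahead of heating. Every pair is in the required order; nothing is violated.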